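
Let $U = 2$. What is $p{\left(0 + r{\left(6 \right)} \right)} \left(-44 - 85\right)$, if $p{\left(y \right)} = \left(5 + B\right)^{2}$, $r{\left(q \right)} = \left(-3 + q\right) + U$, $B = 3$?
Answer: $-8256$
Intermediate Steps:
$r{\left(q \right)} = -1 + q$ ($r{\left(q \right)} = \left(-3 + q\right) + 2 = -1 + q$)
$p{\left(y \right)} = 64$ ($p{\left(y \right)} = \left(5 + 3\right)^{2} = 8^{2} = 64$)
$p{\left(0 + r{\left(6 \right)} \right)} \left(-44 - 85\right) = 64 \left(-44 - 85\right) = 64 \left(-129\right) = -8256$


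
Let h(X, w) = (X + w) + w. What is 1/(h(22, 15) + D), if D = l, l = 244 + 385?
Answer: 1/681 ≈ 0.0014684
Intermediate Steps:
l = 629
D = 629
h(X, w) = X + 2*w
1/(h(22, 15) + D) = 1/((22 + 2*15) + 629) = 1/((22 + 30) + 629) = 1/(52 + 629) = 1/681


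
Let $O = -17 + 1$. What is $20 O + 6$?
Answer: $-314$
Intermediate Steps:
$O = -16$
$20 O + 6 = 20 \left(-16\right) + 6 = -320 + 6 = -314$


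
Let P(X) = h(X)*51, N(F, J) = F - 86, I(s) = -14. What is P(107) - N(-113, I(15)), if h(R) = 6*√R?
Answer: 199 + 306*√107 ≈ 3364.3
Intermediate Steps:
N(F, J) = -86 + F
P(X) = 306*√X (P(X) = (6*√X)*51 = 306*√X)
P(107) - N(-113, I(15)) = 306*√107 - (-86 - 113) = 306*√107 - 1*(-199) = 306*√107 + 199 = 199 + 306*√107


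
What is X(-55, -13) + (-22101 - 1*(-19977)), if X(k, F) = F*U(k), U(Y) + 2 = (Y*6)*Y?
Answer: -238048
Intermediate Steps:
U(Y) = -2 + 6*Y² (U(Y) = -2 + (Y*6)*Y = -2 + (6*Y)*Y = -2 + 6*Y²)
X(k, F) = F*(-2 + 6*k²)
X(-55, -13) + (-22101 - 1*(-19977)) = 2*(-13)*(-1 + 3*(-55)²) + (-22101 - 1*(-19977)) = 2*(-13)*(-1 + 3*3025) + (-22101 + 19977) = 2*(-13)*(-1 + 9075) - 2124 = 2*(-13)*9074 - 2124 = -235924 - 2124 = -238048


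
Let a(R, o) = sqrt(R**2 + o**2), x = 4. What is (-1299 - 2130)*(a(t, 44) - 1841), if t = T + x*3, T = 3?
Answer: 6312789 - 3429*sqrt(2161) ≈ 6.1534e+6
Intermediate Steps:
t = 15 (t = 3 + 4*3 = 3 + 12 = 15)
(-1299 - 2130)*(a(t, 44) - 1841) = (-1299 - 2130)*(sqrt(15**2 + 44**2) - 1841) = -3429*(sqrt(225 + 1936) - 1841) = -3429*(sqrt(2161) - 1841) = -3429*(-1841 + sqrt(2161)) = 6312789 - 3429*sqrt(2161)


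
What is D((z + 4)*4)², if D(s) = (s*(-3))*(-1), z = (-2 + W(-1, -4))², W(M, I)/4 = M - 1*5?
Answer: 66585600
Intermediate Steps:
W(M, I) = -20 + 4*M (W(M, I) = 4*(M - 1*5) = 4*(M - 5) = 4*(-5 + M) = -20 + 4*M)
z = 676 (z = (-2 + (-20 + 4*(-1)))² = (-2 + (-20 - 4))² = (-2 - 24)² = (-26)² = 676)
D(s) = 3*s (D(s) = -3*s*(-1) = 3*s)
D((z + 4)*4)² = (3*((676 + 4)*4))² = (3*(680*4))² = (3*2720)² = 8160² = 66585600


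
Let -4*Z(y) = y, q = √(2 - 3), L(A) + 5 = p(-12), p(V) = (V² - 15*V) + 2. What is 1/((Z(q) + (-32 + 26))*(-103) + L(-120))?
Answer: 15024/14118145 - 412*I/14118145 ≈ 0.0010642 - 2.9182e-5*I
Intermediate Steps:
p(V) = 2 + V² - 15*V
L(A) = 321 (L(A) = -5 + (2 + (-12)² - 15*(-12)) = -5 + (2 + 144 + 180) = -5 + 326 = 321)
q = I (q = √(-1) = I ≈ 1.0*I)
Z(y) = -y/4
1/((Z(q) + (-32 + 26))*(-103) + L(-120)) = 1/((-I/4 + (-32 + 26))*(-103) + 321) = 1/((-I/4 - 6)*(-103) + 321) = 1/((-6 - I/4)*(-103) + 321) = 1/((618 + 103*I/4) + 321) = 1/(939 + 103*I/4) = 16*(939 - 103*I/4)/14118145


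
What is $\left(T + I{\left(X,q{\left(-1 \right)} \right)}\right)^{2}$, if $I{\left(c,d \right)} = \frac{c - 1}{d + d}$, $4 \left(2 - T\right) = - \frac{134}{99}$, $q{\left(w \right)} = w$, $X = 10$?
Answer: $\frac{45796}{9801} \approx 4.6726$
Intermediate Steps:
$T = \frac{463}{198}$ ($T = 2 - \frac{\left(-134\right) \frac{1}{99}}{4} = 2 - - \frac{67}{198} = 2 + \frac{67}{198} = \frac{463}{198} \approx 2.3384$)
$I{\left(c,d \right)} = \frac{-1 + c}{2 d}$
$\left(T + I{\left(X,q{\left(-1 \right)} \right)}\right)^{2} = \left(\frac{463}{198} + \frac{-1 + 10}{2 \left(-1\right)}\right)^{2} = \left(\frac{463}{198} + \frac{1}{2} \left(-1\right) 9\right)^{2} = \left(\frac{463}{198} - \frac{9}{2}\right)^{2} = \left(- \frac{214}{99}\right)^{2} = \frac{45796}{9801}$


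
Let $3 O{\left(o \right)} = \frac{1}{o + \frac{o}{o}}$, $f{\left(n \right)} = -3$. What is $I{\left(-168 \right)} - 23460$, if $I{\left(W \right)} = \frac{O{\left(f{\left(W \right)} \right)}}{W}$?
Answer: $- \frac{23647679}{1008} \approx -23460.0$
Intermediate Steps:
$O{\left(o \right)} = \frac{1}{3 \left(1 + o\right)}$ ($O{\left(o \right)} = \frac{1}{3 \left(o + \frac{o}{o}\right)} = \frac{1}{3 \left(o + 1\right)} = \frac{1}{3 \left(1 + o\right)}$)
$I{\left(W \right)} = - \frac{1}{6 W}$ ($I{\left(W \right)} = \frac{\frac{1}{3} \frac{1}{1 - 3}}{W} = \frac{\frac{1}{3} \frac{1}{-2}}{W} = \frac{\frac{1}{3} \left(- \frac{1}{2}\right)}{W} = - \frac{1}{6 W}$)
$I{\left(-168 \right)} - 23460 = - \frac{1}{6 \left(-168\right)} - 23460 = \left(- \frac{1}{6}\right) \left(- \frac{1}{168}\right) - 23460 = \frac{1}{1008} - 23460 = - \frac{23647679}{1008}$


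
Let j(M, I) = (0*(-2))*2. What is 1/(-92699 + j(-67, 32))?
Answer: -1/92699 ≈ -1.0788e-5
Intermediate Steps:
j(M, I) = 0 (j(M, I) = 0*2 = 0)
1/(-92699 + j(-67, 32)) = 1/(-92699 + 0) = 1/(-92699) = -1/92699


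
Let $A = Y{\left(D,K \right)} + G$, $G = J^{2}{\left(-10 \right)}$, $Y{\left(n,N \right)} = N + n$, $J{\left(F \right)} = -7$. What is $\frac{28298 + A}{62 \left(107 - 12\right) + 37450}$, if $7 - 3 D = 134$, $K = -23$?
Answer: $\frac{16969}{26004} \approx 0.65255$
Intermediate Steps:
$D = - \frac{127}{3}$ ($D = \frac{7}{3} - \frac{134}{3} = - \frac{127}{3} \approx -42.333$)
$G = 49$ ($G = \left(-7\right)^{2} = 49$)
$A = - \frac{49}{3}$ ($A = \left(-23 - \frac{127}{3}\right) + 49 = - \frac{196}{3} + 49 = - \frac{49}{3} \approx -16.333$)
$\frac{28298 + A}{62 \left(107 - 12\right) + 37450} = \frac{28298 - \frac{49}{3}}{62 \left(107 - 12\right) + 37450} = \frac{84845}{3 \left(62 \cdot 95 + 37450\right)} = \frac{84845}{3 \left(5890 + 37450\right)} = \frac{84845}{3 \cdot 43340} = \frac{84845}{3} \cdot \frac{1}{43340} = \frac{16969}{26004}$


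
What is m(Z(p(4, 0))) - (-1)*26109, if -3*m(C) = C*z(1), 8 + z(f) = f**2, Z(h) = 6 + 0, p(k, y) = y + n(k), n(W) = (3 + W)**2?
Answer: 26123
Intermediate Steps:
p(k, y) = y + (3 + k)**2
Z(h) = 6
z(f) = -8 + f**2
m(C) = 7*C/3 (m(C) = -C*(-8 + 1**2)/3 = -C*(-8 + 1)/3 = -C*(-7)/3 = -(-7)*C/3 = 7*C/3)
m(Z(p(4, 0))) - (-1)*26109 = (7/3)*6 - (-1)*26109 = 14 - 1*(-26109) = 14 + 26109 = 26123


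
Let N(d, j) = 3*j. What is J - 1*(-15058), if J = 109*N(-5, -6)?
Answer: 13096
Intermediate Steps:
J = -1962 (J = 109*(3*(-6)) = 109*(-18) = -1962)
J - 1*(-15058) = -1962 - 1*(-15058) = -1962 + 15058 = 13096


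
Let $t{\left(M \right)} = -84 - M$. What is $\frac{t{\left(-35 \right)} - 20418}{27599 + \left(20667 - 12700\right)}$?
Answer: $- \frac{20467}{35566} \approx -0.57547$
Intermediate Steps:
$\frac{t{\left(-35 \right)} - 20418}{27599 + \left(20667 - 12700\right)} = \frac{\left(-84 - -35\right) - 20418}{27599 + \left(20667 - 12700\right)} = \frac{\left(-84 + 35\right) - 20418}{27599 + 7967} = \frac{-49 - 20418}{35566} = \left(-20467\right) \frac{1}{35566} = - \frac{20467}{35566}$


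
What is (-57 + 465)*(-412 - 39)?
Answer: -184008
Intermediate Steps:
(-57 + 465)*(-412 - 39) = 408*(-451) = -184008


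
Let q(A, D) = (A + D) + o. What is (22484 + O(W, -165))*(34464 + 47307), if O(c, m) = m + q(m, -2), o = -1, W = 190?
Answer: 1811309421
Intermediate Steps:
q(A, D) = -1 + A + D (q(A, D) = (A + D) - 1 = -1 + A + D)
O(c, m) = -3 + 2*m (O(c, m) = m + (-1 + m - 2) = m + (-3 + m) = -3 + 2*m)
(22484 + O(W, -165))*(34464 + 47307) = (22484 + (-3 + 2*(-165)))*(34464 + 47307) = (22484 + (-3 - 330))*81771 = (22484 - 333)*81771 = 22151*81771 = 1811309421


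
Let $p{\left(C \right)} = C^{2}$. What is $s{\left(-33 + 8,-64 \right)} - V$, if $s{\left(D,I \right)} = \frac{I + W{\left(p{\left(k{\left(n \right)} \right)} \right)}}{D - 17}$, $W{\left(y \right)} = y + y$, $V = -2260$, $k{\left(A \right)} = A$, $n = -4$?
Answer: $\frac{47476}{21} \approx 2260.8$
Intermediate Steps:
$W{\left(y \right)} = 2 y$
$s{\left(D,I \right)} = \frac{32 + I}{-17 + D}$ ($s{\left(D,I \right)} = \frac{I + 2 \left(-4\right)^{2}}{D - 17} = \frac{I + 2 \cdot 16}{-17 + D} = \frac{I + 32}{-17 + D} = \frac{32 + I}{-17 + D}$)
$s{\left(-33 + 8,-64 \right)} - V = \frac{32 - 64}{-17 + \left(-33 + 8\right)} - -2260 = \frac{1}{-17 - 25} \left(-32\right) + 2260 = \frac{1}{-42} \left(-32\right) + 2260 = \left(- \frac{1}{42}\right) \left(-32\right) + 2260 = \frac{16}{21} + 2260 = \frac{47476}{21}$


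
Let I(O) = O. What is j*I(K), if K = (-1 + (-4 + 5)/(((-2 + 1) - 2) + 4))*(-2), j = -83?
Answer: 0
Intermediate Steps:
K = 0 (K = (-1 + 1/((-1 - 2) + 4))*(-2) = (-1 + 1/(-3 + 4))*(-2) = (-1 + 1/1)*(-2) = (-1 + 1*1)*(-2) = (-1 + 1)*(-2) = 0*(-2) = 0)
j*I(K) = -83*0 = 0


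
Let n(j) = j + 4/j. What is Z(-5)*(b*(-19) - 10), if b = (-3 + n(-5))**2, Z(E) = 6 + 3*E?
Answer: 333306/25 ≈ 13332.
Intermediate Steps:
b = 1936/25 (b = (-3 + (-5 + 4/(-5)))**2 = (-3 + (-5 + 4*(-1/5)))**2 = (-3 + (-5 - 4/5))**2 = (-3 - 29/5)**2 = (-44/5)**2 = 1936/25 ≈ 77.440)
Z(-5)*(b*(-19) - 10) = (6 + 3*(-5))*((1936/25)*(-19) - 10) = (6 - 15)*(-36784/25 - 10) = -9*(-37034/25) = 333306/25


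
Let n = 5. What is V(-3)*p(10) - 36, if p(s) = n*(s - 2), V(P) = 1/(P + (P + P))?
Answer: -364/9 ≈ -40.444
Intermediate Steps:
V(P) = 1/(3*P) (V(P) = 1/(P + 2*P) = 1/(3*P))
p(s) = -10 + 5*s (p(s) = 5*(s - 2) = 5*(-2 + s) = -10 + 5*s)
V(-3)*p(10) - 36 = ((1/3)/(-3))*(-10 + 5*10) - 36 = ((1/3)*(-1/3))*(-10 + 50) - 36 = -1/9*40 - 36 = -40/9 - 36 = -364/9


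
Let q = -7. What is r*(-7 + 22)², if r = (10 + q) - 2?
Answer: 225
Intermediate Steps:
r = 1 (r = (10 - 7) - 2 = 3 - 2 = 1)
r*(-7 + 22)² = 1*(-7 + 22)² = 1*15² = 1*225 = 225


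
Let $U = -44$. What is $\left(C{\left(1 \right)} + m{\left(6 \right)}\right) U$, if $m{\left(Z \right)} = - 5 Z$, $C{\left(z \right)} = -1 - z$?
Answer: $1408$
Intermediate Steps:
$\left(C{\left(1 \right)} + m{\left(6 \right)}\right) U = \left(\left(-1 - 1\right) - 30\right) \left(-44\right) = \left(-2 - 30\right) \left(-44\right) = \left(-32\right) \left(-44\right) = 1408$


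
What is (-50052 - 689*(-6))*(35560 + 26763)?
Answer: -2861747514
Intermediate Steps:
(-50052 - 689*(-6))*(35560 + 26763) = (-50052 + 4134)*62323 = -45918*62323 = -2861747514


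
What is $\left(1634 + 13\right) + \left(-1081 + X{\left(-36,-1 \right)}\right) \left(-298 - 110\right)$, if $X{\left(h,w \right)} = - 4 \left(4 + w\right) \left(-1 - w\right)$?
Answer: $442695$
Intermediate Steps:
$X{\left(h,w \right)} = - 4 \left(-1 - w\right) \left(4 + w\right)$
$\left(1634 + 13\right) + \left(-1081 + X{\left(-36,-1 \right)}\right) \left(-298 - 110\right) = \left(1634 + 13\right) + \left(-1081 + \left(16 + 4 \left(-1\right)^{2} + 20 \left(-1\right)\right)\right) \left(-298 - 110\right) = 1647 + \left(-1081 + \left(16 + 4 \cdot 1 - 20\right)\right) \left(-408\right) = 1647 + \left(-1081 + \left(16 + 4 - 20\right)\right) \left(-408\right) = 1647 + \left(-1081 + 0\right) \left(-408\right) = 1647 - -441048 = 1647 + 441048 = 442695$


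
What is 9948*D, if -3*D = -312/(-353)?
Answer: -1034592/353 ≈ -2930.9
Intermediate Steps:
D = -104/353 (D = -(-104)/(-353) = -(-104)*(-1)/353 = -⅓*312/353 = -104/353 ≈ -0.29462)
9948*D = 9948*(-104/353) = -1034592/353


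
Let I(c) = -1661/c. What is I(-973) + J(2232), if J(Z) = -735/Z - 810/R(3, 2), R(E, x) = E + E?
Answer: -96730721/723912 ≈ -133.62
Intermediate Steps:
R(E, x) = 2*E
J(Z) = -135 - 735/Z (J(Z) = -735/Z - 810/(2*3) = -735/Z - 810/6 = -735/Z - 810*1/6 = -735/Z - 135 = -135 - 735/Z)
I(-973) + J(2232) = -1661/(-973) + (-135 - 735/2232) = -1661*(-1/973) + (-135 - 735*1/2232) = 1661/973 + (-135 - 245/744) = 1661/973 - 100685/744 = -96730721/723912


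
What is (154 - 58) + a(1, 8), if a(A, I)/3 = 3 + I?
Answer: 129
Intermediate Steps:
a(A, I) = 9 + 3*I (a(A, I) = 3*(3 + I) = 9 + 3*I)
(154 - 58) + a(1, 8) = (154 - 58) + (9 + 3*8) = 96 + (9 + 24) = 96 + 33 = 129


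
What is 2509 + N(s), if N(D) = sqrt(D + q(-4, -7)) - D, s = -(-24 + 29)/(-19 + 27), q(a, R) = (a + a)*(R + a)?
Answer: 20077/8 + sqrt(1398)/4 ≈ 2519.0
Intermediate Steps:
q(a, R) = 2*a*(R + a) (q(a, R) = (2*a)*(R + a) = 2*a*(R + a))
s = -5/8 ≈ -0.62500
N(D) = sqrt(88 + D) - D (N(D) = sqrt(D + 2*(-4)*(-7 - 4)) - D = sqrt(D + 2*(-4)*(-11)) - D = sqrt(D + 88) - D = sqrt(88 + D) - D)
2509 + N(s) = 2509 + (sqrt(88 - 5/8) - 1*(-5/8)) = 2509 + (sqrt(699/8) + 5/8) = 2509 + (sqrt(1398)/4 + 5/8) = 2509 + (5/8 + sqrt(1398)/4) = 20077/8 + sqrt(1398)/4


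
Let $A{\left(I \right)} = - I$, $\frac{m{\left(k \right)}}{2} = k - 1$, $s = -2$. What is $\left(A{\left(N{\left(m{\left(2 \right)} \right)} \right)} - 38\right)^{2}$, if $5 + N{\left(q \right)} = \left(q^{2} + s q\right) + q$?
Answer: $1225$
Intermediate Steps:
$m{\left(k \right)} = -2 + 2 k$ ($m{\left(k \right)} = 2 \left(k - 1\right) = 2 \left(-1 + k\right) = -2 + 2 k$)
$N{\left(q \right)} = -5 + q^{2} - q$ ($N{\left(q \right)} = -5 + \left(\left(q^{2} - 2 q\right) + q\right) = -5 + \left(q^{2} - q\right) = -5 + q^{2} - q$)
$\left(A{\left(N{\left(m{\left(2 \right)} \right)} \right)} - 38\right)^{2} = \left(- (-5 + \left(-2 + 2 \cdot 2\right)^{2} - \left(-2 + 2 \cdot 2\right)) - 38\right)^{2} = \left(- (-5 + \left(-2 + 4\right)^{2} - \left(-2 + 4\right)) - 38\right)^{2} = \left(- (-5 + 2^{2} - 2) - 38\right)^{2} = \left(- (-5 + 4 - 2) - 38\right)^{2} = \left(\left(-1\right) \left(-3\right) - 38\right)^{2} = \left(3 - 38\right)^{2} = \left(-35\right)^{2} = 1225$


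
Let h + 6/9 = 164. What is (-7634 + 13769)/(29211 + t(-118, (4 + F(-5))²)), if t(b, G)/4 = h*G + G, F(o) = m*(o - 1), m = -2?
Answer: 3681/118493 ≈ 0.031065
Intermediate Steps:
h = 490/3 (h = -⅔ + 164 = 490/3 ≈ 163.33)
F(o) = 2 - 2*o (F(o) = -2*(o - 1) = -2*(-1 + o) = 2 - 2*o)
t(b, G) = 1972*G/3 (t(b, G) = 4*(490*G/3 + G) = 4*(493*G/3) = 1972*G/3)
(-7634 + 13769)/(29211 + t(-118, (4 + F(-5))²)) = (-7634 + 13769)/(29211 + 1972*(4 + (2 - 2*(-5)))²/3) = 6135/(29211 + 1972*(4 + (2 + 10))²/3) = 6135/(29211 + 1972*(4 + 12)²/3) = 6135/(29211 + (1972/3)*16²) = 6135/(29211 + (1972/3)*256) = 6135/(29211 + 504832/3) = 6135/(592465/3) = 6135*(3/592465) = 3681/118493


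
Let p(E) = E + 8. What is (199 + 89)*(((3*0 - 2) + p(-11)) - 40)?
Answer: -12960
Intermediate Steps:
p(E) = 8 + E
(199 + 89)*(((3*0 - 2) + p(-11)) - 40) = (199 + 89)*(((3*0 - 2) + (8 - 11)) - 40) = 288*(((0 - 2) - 3) - 40) = 288*((-2 - 3) - 40) = 288*(-5 - 40) = 288*(-45) = -12960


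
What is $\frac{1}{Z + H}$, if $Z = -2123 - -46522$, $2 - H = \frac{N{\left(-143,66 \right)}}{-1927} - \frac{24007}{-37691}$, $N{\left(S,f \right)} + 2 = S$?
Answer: $\frac{72630557}{3224817634673} \approx 2.2522 \cdot 10^{-5}$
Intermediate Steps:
$N{\left(S,f \right)} = -2 + S$
$H = \frac{93534430}{72630557}$ ($H = 2 - \left(\frac{-2 - 143}{-1927} - \frac{24007}{-37691}\right) = 2 - \left(\left(-145\right) \left(- \frac{1}{1927}\right) - - \frac{24007}{37691}\right) = 2 - \left(\frac{145}{1927} + \frac{24007}{37691}\right) = 2 - \frac{51726684}{72630557} = \frac{93534430}{72630557} \approx 1.2878$)
$Z = 44399$ ($Z = -2123 + 46522 = 44399$)
$\frac{1}{Z + H} = \frac{1}{44399 + \frac{93534430}{72630557}} = \frac{1}{\frac{3224817634673}{72630557}} = \frac{72630557}{3224817634673}$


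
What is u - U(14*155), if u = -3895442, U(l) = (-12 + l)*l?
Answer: -8578302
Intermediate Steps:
U(l) = l*(-12 + l)
u - U(14*155) = -3895442 - 14*155*(-12 + 14*155) = -3895442 - 2170*(-12 + 2170) = -3895442 - 2170*2158 = -3895442 - 1*4682860 = -3895442 - 4682860 = -8578302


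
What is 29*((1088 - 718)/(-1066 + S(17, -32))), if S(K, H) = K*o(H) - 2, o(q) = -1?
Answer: -2146/217 ≈ -9.8894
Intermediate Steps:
S(K, H) = -2 - K (S(K, H) = K*(-1) - 2 = -K - 2 = -2 - K)
29*((1088 - 718)/(-1066 + S(17, -32))) = 29*((1088 - 718)/(-1066 + (-2 - 1*17))) = 29*(370/(-1066 + (-2 - 17))) = 29*(370/(-1066 - 19)) = 29*(370/(-1085)) = 29*(370*(-1/1085)) = 29*(-74/217) = -2146/217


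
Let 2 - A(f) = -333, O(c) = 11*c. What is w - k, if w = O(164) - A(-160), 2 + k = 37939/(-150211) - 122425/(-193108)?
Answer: 42658153996885/29006945788 ≈ 1470.6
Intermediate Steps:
A(f) = 335 (A(f) = 2 - 1*(-333) = 2 + 333 = 335)
k = -46950634313/29006945788 (k = -2 + (37939/(-150211) - 122425/(-193108)) = -2 + (37939*(-1/150211) - 122425*(-1/193108)) = -2 + (-37939/150211 + 122425/193108) = -2 + 11063257263/29006945788 = -46950634313/29006945788 ≈ -1.6186)
w = 1469 (w = 11*164 - 1*335 = 1804 - 335 = 1469)
w - k = 1469 - 1*(-46950634313/29006945788) = 1469 + 46950634313/29006945788 = 42658153996885/29006945788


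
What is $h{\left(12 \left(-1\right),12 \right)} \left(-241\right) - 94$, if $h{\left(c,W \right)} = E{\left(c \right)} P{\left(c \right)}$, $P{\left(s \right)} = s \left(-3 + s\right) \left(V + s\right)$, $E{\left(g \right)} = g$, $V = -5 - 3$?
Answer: $-10411294$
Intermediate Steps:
$V = -8$ ($V = -5 - 3 = -8$)
$P{\left(s \right)} = s \left(-8 + s\right) \left(-3 + s\right)$ ($P{\left(s \right)} = s \left(-3 + s\right) \left(-8 + s\right) = s \left(-8 + s\right) \left(-3 + s\right)$)
$h{\left(c,W \right)} = c^{2} \left(24 + c^{2} - 11 c\right)$ ($h{\left(c,W \right)} = c c \left(24 + c^{2} - 11 c\right) = c^{2} \left(24 + c^{2} - 11 c\right)$)
$h{\left(12 \left(-1\right),12 \right)} \left(-241\right) - 94 = \left(12 \left(-1\right)\right)^{2} \left(24 + \left(12 \left(-1\right)\right)^{2} - 11 \cdot 12 \left(-1\right)\right) \left(-241\right) - 94 = \left(-12\right)^{2} \left(24 + \left(-12\right)^{2} - -132\right) \left(-241\right) - 94 = 144 \left(24 + 144 + 132\right) \left(-241\right) - 94 = 144 \cdot 300 \left(-241\right) - 94 = 43200 \left(-241\right) - 94 = -10411200 - 94 = -10411294$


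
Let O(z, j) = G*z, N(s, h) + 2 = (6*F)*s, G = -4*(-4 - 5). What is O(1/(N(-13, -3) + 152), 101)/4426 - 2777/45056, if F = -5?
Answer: -92159987/1495633920 ≈ -0.061619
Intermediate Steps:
G = 36 (G = -4*(-9) = 36)
N(s, h) = -2 - 30*s (N(s, h) = -2 + (6*(-5))*s = -2 - 30*s)
O(z, j) = 36*z
O(1/(N(-13, -3) + 152), 101)/4426 - 2777/45056 = (36/((-2 - 30*(-13)) + 152))/4426 - 2777/45056 = (36/((-2 + 390) + 152))*(1/4426) - 2777*1/45056 = (36/(388 + 152))*(1/4426) - 2777/45056 = (36/540)*(1/4426) - 2777/45056 = (36*(1/540))*(1/4426) - 2777/45056 = (1/15)*(1/4426) - 2777/45056 = 1/66390 - 2777/45056 = -92159987/1495633920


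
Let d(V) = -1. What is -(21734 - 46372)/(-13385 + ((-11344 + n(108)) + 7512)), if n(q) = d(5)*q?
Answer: -24638/17325 ≈ -1.4221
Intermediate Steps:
n(q) = -q
-(21734 - 46372)/(-13385 + ((-11344 + n(108)) + 7512)) = -(21734 - 46372)/(-13385 + ((-11344 - 1*108) + 7512)) = -(-24638)/(-13385 + ((-11344 - 108) + 7512)) = -(-24638)/(-13385 + (-11452 + 7512)) = -(-24638)/(-13385 - 3940) = -(-24638)/(-17325) = -(-24638)*(-1)/17325 = -1*24638/17325 = -24638/17325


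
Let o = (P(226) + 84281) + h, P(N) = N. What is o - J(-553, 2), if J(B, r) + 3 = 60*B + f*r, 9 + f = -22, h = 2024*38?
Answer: 194664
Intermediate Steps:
h = 76912
f = -31 (f = -9 - 22 = -31)
J(B, r) = -3 - 31*r + 60*B (J(B, r) = -3 + (60*B - 31*r) = -3 + (-31*r + 60*B) = -3 - 31*r + 60*B)
o = 161419 (o = (226 + 84281) + 76912 = 84507 + 76912 = 161419)
o - J(-553, 2) = 161419 - (-3 - 31*2 + 60*(-553)) = 161419 - (-3 - 62 - 33180) = 161419 - 1*(-33245) = 161419 + 33245 = 194664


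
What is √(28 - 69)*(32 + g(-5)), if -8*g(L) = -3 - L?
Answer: 127*I*√41/4 ≈ 203.3*I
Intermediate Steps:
g(L) = 3/8 + L/8 (g(L) = -(-3 - L)/8 = 3/8 + L/8)
√(28 - 69)*(32 + g(-5)) = √(28 - 69)*(32 + (3/8 + (⅛)*(-5))) = √(-41)*(32 + (3/8 - 5/8)) = (I*√41)*(32 - ¼) = (I*√41)*(127/4) = 127*I*√41/4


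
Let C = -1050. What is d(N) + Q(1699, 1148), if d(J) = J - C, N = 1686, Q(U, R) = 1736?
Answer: 4472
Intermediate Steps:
d(J) = 1050 + J (d(J) = J - 1*(-1050) = J + 1050 = 1050 + J)
d(N) + Q(1699, 1148) = (1050 + 1686) + 1736 = 2736 + 1736 = 4472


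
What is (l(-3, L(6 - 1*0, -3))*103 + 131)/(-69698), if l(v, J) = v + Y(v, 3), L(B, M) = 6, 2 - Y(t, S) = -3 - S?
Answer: -323/34849 ≈ -0.0092686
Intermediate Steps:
Y(t, S) = 5 + S (Y(t, S) = 2 - (-3 - S) = 2 + (3 + S) = 5 + S)
l(v, J) = 8 + v (l(v, J) = v + (5 + 3) = v + 8 = 8 + v)
(l(-3, L(6 - 1*0, -3))*103 + 131)/(-69698) = ((8 - 3)*103 + 131)/(-69698) = (5*103 + 131)*(-1/69698) = (515 + 131)*(-1/69698) = 646*(-1/69698) = -323/34849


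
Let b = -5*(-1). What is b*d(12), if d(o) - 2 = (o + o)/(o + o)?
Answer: 15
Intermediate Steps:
b = 5
d(o) = 3 (d(o) = 2 + (o + o)/(o + o) = 2 + (2*o)/((2*o)) = 2 + (2*o)*(1/(2*o)) = 2 + 1 = 3)
b*d(12) = 5*3 = 15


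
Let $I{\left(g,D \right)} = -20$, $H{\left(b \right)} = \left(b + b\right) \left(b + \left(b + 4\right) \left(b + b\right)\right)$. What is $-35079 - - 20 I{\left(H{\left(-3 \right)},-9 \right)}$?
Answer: $-35479$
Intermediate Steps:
$H{\left(b \right)} = 2 b \left(b + 2 b \left(4 + b\right)\right)$ ($H{\left(b \right)} = 2 b \left(b + \left(4 + b\right) 2 b\right) = 2 b \left(b + 2 b \left(4 + b\right)\right)$)
$-35079 - - 20 I{\left(H{\left(-3 \right)},-9 \right)} = -35079 - \left(-20\right) \left(-20\right) = -35079 - 400 = -35479$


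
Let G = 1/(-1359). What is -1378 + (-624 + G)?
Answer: -2720719/1359 ≈ -2002.0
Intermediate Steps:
G = -1/1359 ≈ -0.00073584
-1378 + (-624 + G) = -1378 + (-624 - 1/1359) = -1378 - 848017/1359 = -2720719/1359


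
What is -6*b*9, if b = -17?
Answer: 918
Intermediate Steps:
-6*b*9 = -6*(-17)*9 = 102*9 = 918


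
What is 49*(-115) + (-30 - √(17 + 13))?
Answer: -5665 - √30 ≈ -5670.5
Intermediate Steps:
49*(-115) + (-30 - √(17 + 13)) = -5635 + (-30 - √30) = -5665 - √30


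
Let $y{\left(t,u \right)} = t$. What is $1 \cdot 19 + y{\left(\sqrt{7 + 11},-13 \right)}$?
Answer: $19 + 3 \sqrt{2} \approx 23.243$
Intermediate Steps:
$1 \cdot 19 + y{\left(\sqrt{7 + 11},-13 \right)} = 1 \cdot 19 + \sqrt{7 + 11} = 19 + \sqrt{18} = 19 + 3 \sqrt{2}$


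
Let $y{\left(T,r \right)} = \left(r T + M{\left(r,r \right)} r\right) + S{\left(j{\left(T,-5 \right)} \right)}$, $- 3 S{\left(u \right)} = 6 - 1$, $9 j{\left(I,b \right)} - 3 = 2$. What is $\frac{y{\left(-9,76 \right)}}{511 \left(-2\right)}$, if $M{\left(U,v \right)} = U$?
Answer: $- \frac{15271}{3066} \approx -4.9808$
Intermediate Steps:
$j{\left(I,b \right)} = \frac{5}{9}$ ($j{\left(I,b \right)} = \frac{1}{3} + \frac{1}{9} \cdot 2 = \frac{1}{3} + \frac{2}{9} = \frac{5}{9}$)
$S{\left(u \right)} = - \frac{5}{3}$ ($S{\left(u \right)} = - \frac{6 - 1}{3} = \left(- \frac{1}{3}\right) 5 = - \frac{5}{3}$)
$y{\left(T,r \right)} = - \frac{5}{3} + r^{2} + T r$ ($y{\left(T,r \right)} = \left(r T + r r\right) - \frac{5}{3} = \left(T r + r^{2}\right) - \frac{5}{3} = \left(r^{2} + T r\right) - \frac{5}{3} = - \frac{5}{3} + r^{2} + T r$)
$\frac{y{\left(-9,76 \right)}}{511 \left(-2\right)} = \frac{- \frac{5}{3} + 76^{2} - 684}{511 \left(-2\right)} = \frac{- \frac{5}{3} + 5776 - 684}{-1022} = \frac{15271}{3} \left(- \frac{1}{1022}\right) = - \frac{15271}{3066}$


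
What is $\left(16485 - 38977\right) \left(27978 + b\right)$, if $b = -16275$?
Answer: $-263223876$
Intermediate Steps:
$\left(16485 - 38977\right) \left(27978 + b\right) = \left(16485 - 38977\right) \left(27978 - 16275\right) = \left(-22492\right) 11703 = -263223876$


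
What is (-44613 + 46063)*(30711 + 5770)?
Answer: 52897450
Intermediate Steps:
(-44613 + 46063)*(30711 + 5770) = 1450*36481 = 52897450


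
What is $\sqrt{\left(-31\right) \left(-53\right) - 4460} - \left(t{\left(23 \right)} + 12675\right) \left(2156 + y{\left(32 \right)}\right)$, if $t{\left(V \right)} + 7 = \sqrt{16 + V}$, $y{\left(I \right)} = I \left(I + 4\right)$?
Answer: $-41905744 - 3308 \sqrt{39} + 3 i \sqrt{313} \approx -4.1926 \cdot 10^{7} + 53.075 i$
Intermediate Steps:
$y{\left(I \right)} = I \left(4 + I\right)$
$t{\left(V \right)} = -7 + \sqrt{16 + V}$
$\sqrt{\left(-31\right) \left(-53\right) - 4460} - \left(t{\left(23 \right)} + 12675\right) \left(2156 + y{\left(32 \right)}\right) = \sqrt{\left(-31\right) \left(-53\right) - 4460} - \left(\left(-7 + \sqrt{16 + 23}\right) + 12675\right) \left(2156 + 32 \left(4 + 32\right)\right) = \sqrt{1643 - 4460} - \left(\left(-7 + \sqrt{39}\right) + 12675\right) \left(2156 + 32 \cdot 36\right) = \sqrt{-2817} - \left(12668 + \sqrt{39}\right) \left(2156 + 1152\right) = 3 i \sqrt{313} - \left(12668 + \sqrt{39}\right) 3308 = 3 i \sqrt{313} - \left(41905744 + 3308 \sqrt{39}\right) = -41905744 - 3308 \sqrt{39} + 3 i \sqrt{313}$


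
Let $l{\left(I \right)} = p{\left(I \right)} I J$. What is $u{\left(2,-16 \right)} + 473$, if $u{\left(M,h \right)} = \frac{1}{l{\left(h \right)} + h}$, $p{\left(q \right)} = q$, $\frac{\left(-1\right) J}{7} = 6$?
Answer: $\frac{5093263}{10768} \approx 473.0$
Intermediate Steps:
$J = -42$ ($J = \left(-7\right) 6 = -42$)
$l{\left(I \right)} = - 42 I^{2}$ ($l{\left(I \right)} = I I \left(-42\right) = I^{2} \left(-42\right) = - 42 I^{2}$)
$u{\left(M,h \right)} = \frac{1}{h - 42 h^{2}}$ ($u{\left(M,h \right)} = \frac{1}{- 42 h^{2} + h} = \frac{1}{h - 42 h^{2}}$)
$u{\left(2,-16 \right)} + 473 = \frac{1}{\left(-16\right) \left(1 - -672\right)} + 473 = - \frac{1}{16 \left(1 + 672\right)} + 473 = - \frac{1}{16 \cdot 673} + 473 = \left(- \frac{1}{16}\right) \frac{1}{673} + 473 = - \frac{1}{10768} + 473 = \frac{5093263}{10768}$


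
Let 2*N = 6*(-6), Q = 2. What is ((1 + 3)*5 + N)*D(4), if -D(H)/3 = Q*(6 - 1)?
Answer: -60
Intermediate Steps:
D(H) = -30 (D(H) = -6*(6 - 1) = -6*5 = -3*10 = -30)
N = -18 (N = (6*(-6))/2 = (½)*(-36) = -18)
((1 + 3)*5 + N)*D(4) = ((1 + 3)*5 - 18)*(-30) = (4*5 - 18)*(-30) = (20 - 18)*(-30) = 2*(-30) = -60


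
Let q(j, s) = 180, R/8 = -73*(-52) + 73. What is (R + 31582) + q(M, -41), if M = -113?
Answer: 62714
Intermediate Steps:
R = 30952 (R = 8*(-73*(-52) + 73) = 8*(3796 + 73) = 8*3869 = 30952)
(R + 31582) + q(M, -41) = (30952 + 31582) + 180 = 62534 + 180 = 62714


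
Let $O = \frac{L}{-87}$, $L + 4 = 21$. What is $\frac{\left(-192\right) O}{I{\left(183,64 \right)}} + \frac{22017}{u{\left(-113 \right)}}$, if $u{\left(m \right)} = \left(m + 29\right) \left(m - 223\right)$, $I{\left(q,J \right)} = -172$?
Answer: $\frac{6592757}{11731776} \approx 0.56196$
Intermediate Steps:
$L = 17$ ($L = -4 + 21 = 17$)
$O = - \frac{17}{87}$ ($O = \frac{17}{-87} = 17 \left(- \frac{1}{87}\right) = - \frac{17}{87} \approx -0.1954$)
$u{\left(m \right)} = \left(-223 + m\right) \left(29 + m\right)$ ($u{\left(m \right)} = \left(29 + m\right) \left(-223 + m\right) = \left(-223 + m\right) \left(29 + m\right)$)
$\frac{\left(-192\right) O}{I{\left(183,64 \right)}} + \frac{22017}{u{\left(-113 \right)}} = \frac{\left(-192\right) \left(- \frac{17}{87}\right)}{-172} + \frac{22017}{-6467 + \left(-113\right)^{2} - -21922} = \frac{1088}{29} \left(- \frac{1}{172}\right) + \frac{22017}{-6467 + 12769 + 21922} = - \frac{272}{1247} + \frac{22017}{28224} = - \frac{272}{1247} + 22017 \cdot \frac{1}{28224} = - \frac{272}{1247} + \frac{7339}{9408} = \frac{6592757}{11731776}$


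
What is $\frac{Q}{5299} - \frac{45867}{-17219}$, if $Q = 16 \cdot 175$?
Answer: $\frac{41608919}{13034783} \approx 3.1921$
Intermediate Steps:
$Q = 2800$
$\frac{Q}{5299} - \frac{45867}{-17219} = \frac{2800}{5299} - \frac{45867}{-17219} = 2800 \cdot \frac{1}{5299} - - \frac{45867}{17219} = \frac{400}{757} + \frac{45867}{17219} = \frac{41608919}{13034783}$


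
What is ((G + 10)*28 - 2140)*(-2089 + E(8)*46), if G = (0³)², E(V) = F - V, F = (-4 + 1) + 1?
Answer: 4741140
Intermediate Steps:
F = -2 (F = -3 + 1 = -2)
E(V) = -2 - V
G = 0 (G = 0² = 0)
((G + 10)*28 - 2140)*(-2089 + E(8)*46) = ((0 + 10)*28 - 2140)*(-2089 + (-2 - 1*8)*46) = (10*28 - 2140)*(-2089 + (-2 - 8)*46) = (280 - 2140)*(-2089 - 10*46) = -1860*(-2089 - 460) = -1860*(-2549) = 4741140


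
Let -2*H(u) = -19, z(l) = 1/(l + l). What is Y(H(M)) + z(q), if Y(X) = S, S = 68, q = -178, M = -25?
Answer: 24207/356 ≈ 67.997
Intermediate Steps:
z(l) = 1/(2*l)
H(u) = 19/2 (H(u) = -½*(-19) = 19/2)
Y(X) = 68
Y(H(M)) + z(q) = 68 + (½)/(-178) = 68 + (½)*(-1/178) = 68 - 1/356 = 24207/356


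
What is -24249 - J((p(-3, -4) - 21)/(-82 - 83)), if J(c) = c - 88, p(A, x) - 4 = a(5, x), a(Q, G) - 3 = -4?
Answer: -1328861/55 ≈ -24161.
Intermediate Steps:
a(Q, G) = -1 (a(Q, G) = 3 - 4 = -1)
p(A, x) = 3 (p(A, x) = 4 - 1 = 3)
J(c) = -88 + c
-24249 - J((p(-3, -4) - 21)/(-82 - 83)) = -24249 - (-88 + (3 - 21)/(-82 - 83)) = -24249 - (-88 - 18/(-165)) = -24249 - (-88 - 18*(-1/165)) = -24249 - (-88 + 6/55) = -24249 - 1*(-4834/55) = -24249 + 4834/55 = -1328861/55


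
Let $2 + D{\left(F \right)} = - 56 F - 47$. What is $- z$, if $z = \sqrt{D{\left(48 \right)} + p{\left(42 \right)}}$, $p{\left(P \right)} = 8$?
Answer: $- i \sqrt{2729} \approx - 52.24 i$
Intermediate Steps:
$D{\left(F \right)} = -49 - 56 F$ ($D{\left(F \right)} = -2 - \left(47 + 56 F\right) = -49 - 56 F$)
$z = i \sqrt{2729}$ ($z = \sqrt{\left(-49 - 2688\right) + 8} = \sqrt{-2737 + 8} = \sqrt{-2729} = i \sqrt{2729} \approx 52.24 i$)
$- z = - i \sqrt{2729}$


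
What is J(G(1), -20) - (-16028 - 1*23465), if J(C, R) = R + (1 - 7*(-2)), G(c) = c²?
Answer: 39488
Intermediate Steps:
J(C, R) = 15 + R (J(C, R) = R + (1 + 14) = R + 15 = 15 + R)
J(G(1), -20) - (-16028 - 1*23465) = (15 - 20) - (-16028 - 1*23465) = -5 - (-16028 - 23465) = -5 - 1*(-39493) = -5 + 39493 = 39488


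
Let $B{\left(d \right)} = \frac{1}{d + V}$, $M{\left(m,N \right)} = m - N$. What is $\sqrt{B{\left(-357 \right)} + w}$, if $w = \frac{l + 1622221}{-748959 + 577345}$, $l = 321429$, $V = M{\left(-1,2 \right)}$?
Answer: $\frac{i \sqrt{300275424402490}}{5148420} \approx 3.3658 i$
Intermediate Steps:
$V = -3$ ($V = -1 - 2 = -3$)
$B{\left(d \right)} = \frac{1}{-3 + d}$ ($B{\left(d \right)} = \frac{1}{d - 3} = \frac{1}{-3 + d}$)
$w = - \frac{971825}{85807}$ ($w = \frac{321429 + 1622221}{-748959 + 577345} = \frac{1943650}{-171614} = 1943650 \left(- \frac{1}{171614}\right) = - \frac{971825}{85807} \approx -11.326$)
$\sqrt{B{\left(-357 \right)} + w} = \sqrt{\frac{1}{-3 - 357} - \frac{971825}{85807}} = \sqrt{\frac{1}{-360} - \frac{971825}{85807}} = \sqrt{- \frac{1}{360} - \frac{971825}{85807}} = \sqrt{- \frac{349942807}{30890520}} = \frac{i \sqrt{300275424402490}}{5148420}$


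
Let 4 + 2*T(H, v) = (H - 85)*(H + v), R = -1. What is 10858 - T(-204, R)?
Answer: -37525/2 ≈ -18763.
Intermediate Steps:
T(H, v) = -2 + (-85 + H)*(H + v)/2 (T(H, v) = -2 + ((H - 85)*(H + v))/2 = -2 + ((-85 + H)*(H + v))/2 = -2 + (-85 + H)*(H + v)/2)
10858 - T(-204, R) = 10858 - (-2 + (½)*(-204)² - 85/2*(-204) - 85/2*(-1) + (½)*(-204)*(-1)) = 10858 - (-2 + (½)*41616 + 8670 + 85/2 + 102) = 10858 - (-2 + 20808 + 8670 + 85/2 + 102) = 10858 - 1*59241/2 = 10858 - 59241/2 = -37525/2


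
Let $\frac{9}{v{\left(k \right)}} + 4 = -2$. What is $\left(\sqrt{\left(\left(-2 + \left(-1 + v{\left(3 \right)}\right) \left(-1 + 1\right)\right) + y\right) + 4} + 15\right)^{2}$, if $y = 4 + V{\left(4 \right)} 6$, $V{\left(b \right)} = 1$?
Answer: $237 + 60 \sqrt{3} \approx 340.92$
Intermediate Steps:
$v{\left(k \right)} = - \frac{3}{2}$ ($v{\left(k \right)} = \frac{9}{-4 - 2} = \frac{9}{-6} = 9 \left(- \frac{1}{6}\right) = - \frac{3}{2}$)
$y = 10$ ($y = 4 + 1 \cdot 6 = 4 + 6 = 10$)
$\left(\sqrt{\left(\left(-2 + \left(-1 + v{\left(3 \right)}\right) \left(-1 + 1\right)\right) + y\right) + 4} + 15\right)^{2} = \left(\sqrt{\left(\left(-2 + \left(-1 - \frac{3}{2}\right) \left(-1 + 1\right)\right) + 10\right) + 4} + 15\right)^{2} = \left(\sqrt{\left(\left(-2 - 0\right) + 10\right) + 4} + 15\right)^{2} = \left(\sqrt{\left(\left(-2 + 0\right) + 10\right) + 4} + 15\right)^{2} = \left(\sqrt{\left(-2 + 10\right) + 4} + 15\right)^{2} = \left(\sqrt{8 + 4} + 15\right)^{2} = \left(\sqrt{12} + 15\right)^{2} = \left(2 \sqrt{3} + 15\right)^{2} = \left(15 + 2 \sqrt{3}\right)^{2}$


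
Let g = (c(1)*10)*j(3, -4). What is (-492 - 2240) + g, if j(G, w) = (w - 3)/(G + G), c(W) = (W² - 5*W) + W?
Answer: -2697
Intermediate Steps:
c(W) = W² - 4*W
j(G, w) = (-3 + w)/(2*G) (j(G, w) = (-3 + w)/((2*G)) = (-3 + w)*(1/(2*G)) = (-3 + w)/(2*G))
g = 35 (g = ((1*(-4 + 1))*10)*((½)*(-3 - 4)/3) = ((1*(-3))*10)*((½)*(⅓)*(-7)) = -3*10*(-7/6) = -30*(-7/6) = 35)
(-492 - 2240) + g = (-492 - 2240) + 35 = -2732 + 35 = -2697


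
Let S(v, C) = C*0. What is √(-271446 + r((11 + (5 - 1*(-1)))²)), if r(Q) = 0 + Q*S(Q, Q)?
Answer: I*√271446 ≈ 521.0*I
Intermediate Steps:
S(v, C) = 0
r(Q) = 0 (r(Q) = 0 + Q*0 = 0 + 0 = 0)
√(-271446 + r((11 + (5 - 1*(-1)))²)) = √(-271446 + 0) = √(-271446) = I*√271446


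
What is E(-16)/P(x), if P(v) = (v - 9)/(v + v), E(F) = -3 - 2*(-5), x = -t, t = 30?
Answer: 140/13 ≈ 10.769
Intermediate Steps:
x = -30 (x = -1*30 = -30)
E(F) = 7 (E(F) = -3 + 10 = 7)
P(v) = (-9 + v)/(2*v) (P(v) = (-9 + v)/((2*v)) = (-9 + v)*(1/(2*v)) = (-9 + v)/(2*v))
E(-16)/P(x) = 7/(((1/2)*(-9 - 30)/(-30))) = 7/(((1/2)*(-1/30)*(-39))) = 7/(13/20) = 7*(20/13) = 140/13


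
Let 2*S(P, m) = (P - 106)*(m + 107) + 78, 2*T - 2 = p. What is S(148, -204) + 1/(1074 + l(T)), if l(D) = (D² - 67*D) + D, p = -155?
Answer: -95706194/47901 ≈ -1998.0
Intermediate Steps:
T = -153/2 (T = 1 + (½)*(-155) = 1 - 155/2 = -153/2 ≈ -76.500)
l(D) = D² - 66*D
S(P, m) = 39 + (-106 + P)*(107 + m)/2 (S(P, m) = ((P - 106)*(m + 107) + 78)/2 = ((-106 + P)*(107 + m) + 78)/2 = (78 + (-106 + P)*(107 + m))/2 = 39 + (-106 + P)*(107 + m)/2)
S(148, -204) + 1/(1074 + l(T)) = (-5632 - 53*(-204) + (107/2)*148 + (½)*148*(-204)) + 1/(1074 - 153*(-66 - 153/2)/2) = (-5632 + 10812 + 7918 - 15096) + 1/(1074 - 153/2*(-285/2)) = -1998 + 1/(1074 + 43605/4) = -1998 + 1/(47901/4) = -1998 + 4/47901 = -95706194/47901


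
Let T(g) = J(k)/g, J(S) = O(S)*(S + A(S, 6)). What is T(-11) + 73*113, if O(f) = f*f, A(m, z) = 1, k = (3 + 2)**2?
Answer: 74489/11 ≈ 6771.7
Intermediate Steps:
k = 25 (k = 5**2 = 25)
O(f) = f**2
J(S) = S**2*(1 + S) (J(S) = S**2*(S + 1) = S**2*(1 + S))
T(g) = 16250/g (T(g) = (25**2*(1 + 25))/g = (625*26)/g = 16250/g)
T(-11) + 73*113 = 16250/(-11) + 73*113 = 16250*(-1/11) + 8249 = -16250/11 + 8249 = 74489/11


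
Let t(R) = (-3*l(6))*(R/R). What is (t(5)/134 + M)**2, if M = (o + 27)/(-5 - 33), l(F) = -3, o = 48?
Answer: 5890329/1620529 ≈ 3.6348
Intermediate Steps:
t(R) = 9 (t(R) = (-3*(-3))*(R/R) = 9*1 = 9)
M = -75/38 (M = (48 + 27)/(-5 - 33) = 75/(-38) = 75*(-1/38) = -75/38 ≈ -1.9737)
(t(5)/134 + M)**2 = (9/134 - 75/38)**2 = (-2427/1273)**2 = 5890329/1620529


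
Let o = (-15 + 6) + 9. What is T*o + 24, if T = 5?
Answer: 24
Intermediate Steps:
o = 0 (o = -9 + 9 = 0)
T*o + 24 = 5*0 + 24 = 0 + 24 = 24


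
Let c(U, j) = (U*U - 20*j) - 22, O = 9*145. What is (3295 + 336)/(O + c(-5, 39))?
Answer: 3631/528 ≈ 6.8769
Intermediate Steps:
O = 1305
c(U, j) = -22 + U² - 20*j (c(U, j) = (U² - 20*j) - 22 = -22 + U² - 20*j)
(3295 + 336)/(O + c(-5, 39)) = (3295 + 336)/(1305 + (-22 + (-5)² - 20*39)) = 3631/(1305 + (-22 + 25 - 780)) = 3631/(1305 - 777) = 3631/528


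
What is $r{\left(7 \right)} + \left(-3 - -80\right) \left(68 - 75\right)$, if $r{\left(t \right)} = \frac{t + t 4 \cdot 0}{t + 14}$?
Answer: $- \frac{1616}{3} \approx -538.67$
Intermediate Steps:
$r{\left(t \right)} = \frac{t}{14 + t}$ ($r{\left(t \right)} = \frac{t + 4 t 0}{14 + t} = \frac{t + 0}{14 + t} = \frac{t}{14 + t}$)
$r{\left(7 \right)} + \left(-3 - -80\right) \left(68 - 75\right) = \frac{7}{14 + 7} + \left(-3 - -80\right) \left(68 - 75\right) = \frac{7}{21} + \left(-3 + 80\right) \left(-7\right) = 7 \cdot \frac{1}{21} + 77 \left(-7\right) = \frac{1}{3} - 539 = - \frac{1616}{3}$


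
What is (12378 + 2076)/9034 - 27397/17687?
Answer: 4071700/79892179 ≈ 0.050965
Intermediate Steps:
(12378 + 2076)/9034 - 27397/17687 = 14454*(1/9034) - 27397*1/17687 = 7227/4517 - 27397/17687 = 4071700/79892179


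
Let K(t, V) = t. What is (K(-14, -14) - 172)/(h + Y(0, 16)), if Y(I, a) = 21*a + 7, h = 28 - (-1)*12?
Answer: -186/383 ≈ -0.48564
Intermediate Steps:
h = 40 (h = 28 - 1*(-12) = 28 + 12 = 40)
Y(I, a) = 7 + 21*a
(K(-14, -14) - 172)/(h + Y(0, 16)) = (-14 - 172)/(40 + (7 + 21*16)) = -186/(40 + (7 + 336)) = -186/(40 + 343) = -186/383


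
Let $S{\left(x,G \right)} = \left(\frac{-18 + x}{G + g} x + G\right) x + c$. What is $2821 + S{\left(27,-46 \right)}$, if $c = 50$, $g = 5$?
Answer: $\frac{60228}{41} \approx 1469.0$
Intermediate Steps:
$S{\left(x,G \right)} = 50 + x \left(G + \frac{x \left(-18 + x\right)}{5 + G}\right)$ ($S{\left(x,G \right)} = \left(\frac{-18 + x}{G + 5} x + G\right) x + 50 = \left(\frac{-18 + x}{5 + G} x + G\right) x + 50 = \left(\frac{x \left(-18 + x\right)}{5 + G} + G\right) x + 50 = \left(G + \frac{x \left(-18 + x\right)}{5 + G}\right) x + 50 = x \left(G + \frac{x \left(-18 + x\right)}{5 + G}\right) + 50 = 50 + x \left(G + \frac{x \left(-18 + x\right)}{5 + G}\right)$)
$2821 + S{\left(27,-46 \right)} = 2821 + \frac{250 + 27^{3} - 18 \cdot 27^{2} + 50 \left(-46\right) + 27 \left(-46\right)^{2} + 5 \left(-46\right) 27}{5 - 46} = 2821 + \frac{250 + 19683 - 13122 - 2300 + 27 \cdot 2116 - 6210}{-41} = 2821 - \frac{250 + 19683 - 13122 - 2300 + 57132 - 6210}{41} = 2821 - \frac{55433}{41} = \frac{60228}{41}$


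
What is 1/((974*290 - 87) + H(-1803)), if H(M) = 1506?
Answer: 1/283879 ≈ 3.5226e-6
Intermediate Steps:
1/((974*290 - 87) + H(-1803)) = 1/((974*290 - 87) + 1506) = 1/((282460 - 87) + 1506) = 1/(282373 + 1506) = 1/283879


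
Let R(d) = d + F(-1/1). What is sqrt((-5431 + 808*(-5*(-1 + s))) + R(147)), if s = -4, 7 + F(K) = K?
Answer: 2*sqrt(3727) ≈ 122.10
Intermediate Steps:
F(K) = -7 + K
R(d) = -8 + d (R(d) = d + (-7 - 1/1) = d + (-7 - 1*1) = d + (-7 - 1) = d - 8 = -8 + d)
sqrt((-5431 + 808*(-5*(-1 + s))) + R(147)) = sqrt((-5431 + 808*(-5*(-1 - 4))) + (-8 + 147)) = sqrt((-5431 + 808*(-5*(-5))) + 139) = sqrt((-5431 + 808*25) + 139) = sqrt((-5431 + 20200) + 139) = sqrt(14769 + 139) = sqrt(14908) = 2*sqrt(3727)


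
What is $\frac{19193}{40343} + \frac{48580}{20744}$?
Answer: $\frac{589500633}{209218798} \approx 2.8176$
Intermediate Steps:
$\frac{19193}{40343} + \frac{48580}{20744} = 19193 \cdot \frac{1}{40343} + 48580 \cdot \frac{1}{20744} = \frac{19193}{40343} + \frac{12145}{5186} = \frac{589500633}{209218798}$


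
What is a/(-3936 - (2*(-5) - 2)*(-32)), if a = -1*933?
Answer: 311/1440 ≈ 0.21597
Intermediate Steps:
a = -933
a/(-3936 - (2*(-5) - 2)*(-32)) = -933/(-3936 - (2*(-5) - 2)*(-32)) = -933/(-3936 - (-10 - 2)*(-32)) = -933/(-3936 - (-12)*(-32)) = -933/(-3936 - 1*384) = -933/(-3936 - 384) = -933/(-4320) = -933*(-1/4320) = 311/1440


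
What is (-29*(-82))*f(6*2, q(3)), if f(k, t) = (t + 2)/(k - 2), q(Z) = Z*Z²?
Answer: 34481/5 ≈ 6896.2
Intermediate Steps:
q(Z) = Z³
f(k, t) = (2 + t)/(-2 + k)
(-29*(-82))*f(6*2, q(3)) = (-29*(-82))*((2 + 3³)/(-2 + 6*2)) = 2378*((2 + 27)/(-2 + 12)) = 2378*(29/10) = 34481/5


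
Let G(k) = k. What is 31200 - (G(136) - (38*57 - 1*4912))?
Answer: 28318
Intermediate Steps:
31200 - (G(136) - (38*57 - 1*4912)) = 31200 - (136 - (38*57 - 1*4912)) = 31200 - (136 - (2166 - 4912)) = 31200 - (136 - 1*(-2746)) = 31200 - (136 + 2746) = 31200 - 1*2882 = 31200 - 2882 = 28318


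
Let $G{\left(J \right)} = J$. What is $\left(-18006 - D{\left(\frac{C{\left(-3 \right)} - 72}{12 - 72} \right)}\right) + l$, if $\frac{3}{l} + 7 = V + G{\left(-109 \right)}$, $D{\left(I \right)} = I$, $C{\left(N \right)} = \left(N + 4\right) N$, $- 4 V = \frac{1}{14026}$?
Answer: $- \frac{156256695711}{8677420} \approx -18007.0$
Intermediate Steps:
$V = - \frac{1}{56104}$ ($V = - \frac{1}{4 \cdot 14026} = \left(- \frac{1}{4}\right) \frac{1}{14026} = - \frac{1}{56104} \approx -1.7824 \cdot 10^{-5}$)
$C{\left(N \right)} = N \left(4 + N\right)$ ($C{\left(N \right)} = \left(4 + N\right) N = N \left(4 + N\right)$)
$l = - \frac{56104}{2169355}$ ($l = \frac{3}{-7 - \frac{6115337}{56104}} = \frac{3}{- \frac{6508065}{56104}} = 3 \left(- \frac{56104}{6508065}\right) = - \frac{56104}{2169355} \approx -0.025862$)
$\left(-18006 - D{\left(\frac{C{\left(-3 \right)} - 72}{12 - 72} \right)}\right) + l = \left(-18006 - \frac{- 3 \left(4 - 3\right) - 72}{12 - 72}\right) - \frac{56104}{2169355} = \left(-18006 - \frac{\left(-3\right) 1 - 72}{-60}\right) - \frac{56104}{2169355} = \left(-18006 - \left(-3 - 72\right) \left(- \frac{1}{60}\right)\right) - \frac{56104}{2169355} = \left(-18006 - \left(-75\right) \left(- \frac{1}{60}\right)\right) - \frac{56104}{2169355} = \left(-18006 - \frac{5}{4}\right) - \frac{56104}{2169355} = - \frac{72029}{4} - \frac{56104}{2169355} = - \frac{156256695711}{8677420}$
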